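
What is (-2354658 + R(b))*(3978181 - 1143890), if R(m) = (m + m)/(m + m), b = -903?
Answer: -6673783143187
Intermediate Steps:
R(m) = 1 (R(m) = (2*m)/((2*m)) = (2*m)*(1/(2*m)) = 1)
(-2354658 + R(b))*(3978181 - 1143890) = (-2354658 + 1)*(3978181 - 1143890) = -2354657*2834291 = -6673783143187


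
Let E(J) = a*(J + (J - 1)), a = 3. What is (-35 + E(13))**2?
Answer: 1600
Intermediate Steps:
E(J) = -3 + 6*J (E(J) = 3*(J + (J - 1)) = 3*(J + (-1 + J)) = 3*(-1 + 2*J) = -3 + 6*J)
(-35 + E(13))**2 = (-35 + (-3 + 6*13))**2 = (-35 + (-3 + 78))**2 = (-35 + 75)**2 = 40**2 = 1600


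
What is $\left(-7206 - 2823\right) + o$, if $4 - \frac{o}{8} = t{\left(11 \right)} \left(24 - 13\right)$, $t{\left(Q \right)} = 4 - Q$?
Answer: $-9381$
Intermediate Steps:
$o = 648$ ($o = 32 - 8 \left(4 - 11\right) \left(24 - 13\right) = 32 - 8 \left(4 - 11\right) 11 = 32 - 8 \left(\left(-7\right) 11\right) = 32 - -616 = 32 + 616 = 648$)
$\left(-7206 - 2823\right) + o = \left(-7206 - 2823\right) + 648 = -10029 + 648 = -9381$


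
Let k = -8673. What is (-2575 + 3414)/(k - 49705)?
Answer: -839/58378 ≈ -0.014372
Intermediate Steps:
(-2575 + 3414)/(k - 49705) = (-2575 + 3414)/(-8673 - 49705) = 839/(-58378) = 839*(-1/58378) = -839/58378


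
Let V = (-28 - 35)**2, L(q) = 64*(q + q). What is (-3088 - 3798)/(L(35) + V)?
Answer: -6886/8449 ≈ -0.81501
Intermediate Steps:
L(q) = 128*q (L(q) = 64*(2*q) = 128*q)
V = 3969 (V = (-63)**2 = 3969)
(-3088 - 3798)/(L(35) + V) = (-3088 - 3798)/(128*35 + 3969) = -6886/(4480 + 3969) = -6886/8449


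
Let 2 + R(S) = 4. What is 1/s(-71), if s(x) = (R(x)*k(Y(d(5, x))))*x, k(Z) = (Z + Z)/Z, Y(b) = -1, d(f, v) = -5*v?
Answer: -1/284 ≈ -0.0035211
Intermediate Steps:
R(S) = 2 (R(S) = -2 + 4 = 2)
k(Z) = 2 (k(Z) = (2*Z)/Z = 2)
s(x) = 4*x (s(x) = (2*2)*x = 4*x)
1/s(-71) = 1/(4*(-71)) = 1/(-284) = -1/284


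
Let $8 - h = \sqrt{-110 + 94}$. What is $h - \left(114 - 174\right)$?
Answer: $68 - 4 i \approx 68.0 - 4.0 i$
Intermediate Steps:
$h = 8 - 4 i$ ($h = 8 - \sqrt{-110 + 94} = 8 - \sqrt{-16} = 8 - 4 i \approx 8.0 - 4.0 i$)
$h - \left(114 - 174\right) = \left(8 - 4 i\right) - \left(114 - 174\right) = \left(8 - 4 i\right) - -60 = \left(8 - 4 i\right) + 60 = 68 - 4 i$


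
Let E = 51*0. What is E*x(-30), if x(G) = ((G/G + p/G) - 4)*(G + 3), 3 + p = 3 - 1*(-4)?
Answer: 0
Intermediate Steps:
p = 4 (p = -3 + (3 - 1*(-4)) = -3 + (3 + 4) = -3 + 7 = 4)
E = 0
x(G) = (-3 + 4/G)*(3 + G) (x(G) = ((G/G + 4/G) - 4)*(G + 3) = ((1 + 4/G) - 4)*(3 + G) = (-3 + 4/G)*(3 + G))
E*x(-30) = 0*(-5 - 3*(-30) + 12/(-30)) = 0*(-5 + 90 + 12*(-1/30)) = 0*(-5 + 90 - ⅖) = 0*(423/5) = 0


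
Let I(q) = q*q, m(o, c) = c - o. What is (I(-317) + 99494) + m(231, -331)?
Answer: 199421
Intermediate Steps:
I(q) = q²
(I(-317) + 99494) + m(231, -331) = ((-317)² + 99494) + (-331 - 1*231) = (100489 + 99494) + (-331 - 231) = 199983 - 562 = 199421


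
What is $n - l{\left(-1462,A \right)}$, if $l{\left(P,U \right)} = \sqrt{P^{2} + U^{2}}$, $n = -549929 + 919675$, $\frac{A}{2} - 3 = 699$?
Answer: $369746 - 2 \sqrt{1027165} \approx 3.6772 \cdot 10^{5}$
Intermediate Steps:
$A = 1404$ ($A = 6 + 2 \cdot 699 = 6 + 1398 = 1404$)
$n = 369746$
$n - l{\left(-1462,A \right)} = 369746 - \sqrt{\left(-1462\right)^{2} + 1404^{2}} = 369746 - \sqrt{2137444 + 1971216} = 369746 - \sqrt{4108660} = 369746 - 2 \sqrt{1027165}$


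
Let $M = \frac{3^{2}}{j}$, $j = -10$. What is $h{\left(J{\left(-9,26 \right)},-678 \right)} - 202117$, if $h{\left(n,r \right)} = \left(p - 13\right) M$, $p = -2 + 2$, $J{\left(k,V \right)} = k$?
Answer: $- \frac{2021053}{10} \approx -2.0211 \cdot 10^{5}$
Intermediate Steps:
$p = 0$
$M = - \frac{9}{10}$ ($M = \frac{3^{2}}{-10} = 9 \left(- \frac{1}{10}\right) = - \frac{9}{10} \approx -0.9$)
$h{\left(n,r \right)} = \frac{117}{10}$ ($h{\left(n,r \right)} = \left(0 - 13\right) \left(- \frac{9}{10}\right) = \left(-13\right) \left(- \frac{9}{10}\right) = \frac{117}{10}$)
$h{\left(J{\left(-9,26 \right)},-678 \right)} - 202117 = \frac{117}{10} - 202117 = - \frac{2021053}{10}$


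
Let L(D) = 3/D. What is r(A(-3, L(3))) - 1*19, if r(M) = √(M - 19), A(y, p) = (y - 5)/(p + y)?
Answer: -19 + I*√15 ≈ -19.0 + 3.873*I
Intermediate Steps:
A(y, p) = (-5 + y)/(p + y)
r(M) = √(-19 + M)
r(A(-3, L(3))) - 1*19 = √(-19 + (-5 - 3)/(3/3 - 3)) - 1*19 = √(-19 - 8/(3*(⅓) - 3)) - 19 = √(-19 - 8/(1 - 3)) - 19 = √(-19 - 8/(-2)) - 19 = √(-19 - ½*(-8)) - 19 = √(-19 + 4) - 19 = √(-15) - 19 = I*√15 - 19 = -19 + I*√15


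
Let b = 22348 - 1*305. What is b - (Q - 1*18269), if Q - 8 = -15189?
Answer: 55493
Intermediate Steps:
Q = -15181 (Q = 8 - 15189 = -15181)
b = 22043 (b = 22348 - 305 = 22043)
b - (Q - 1*18269) = 22043 - (-15181 - 1*18269) = 22043 - (-15181 - 18269) = 22043 - 1*(-33450) = 22043 + 33450 = 55493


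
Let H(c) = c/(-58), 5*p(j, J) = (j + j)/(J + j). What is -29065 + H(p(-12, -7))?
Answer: -80074087/2755 ≈ -29065.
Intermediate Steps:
p(j, J) = 2*j/(5*(J + j)) (p(j, J) = ((j + j)/(J + j))/5 = ((2*j)/(J + j))/5 = (2*j/(J + j))/5 = 2*j/(5*(J + j)))
H(c) = -c/58 (H(c) = c*(-1/58) = -c/58)
-29065 + H(p(-12, -7)) = -29065 - (-12)/(145*(-7 - 12)) = -29065 - (-12)/(145*(-19)) = -29065 - (-12)*(-1)/(145*19) = -29065 - 1/58*24/95 = -29065 - 12/2755 = -80074087/2755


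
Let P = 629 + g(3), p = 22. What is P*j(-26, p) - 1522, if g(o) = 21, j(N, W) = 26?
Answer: 15378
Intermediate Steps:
P = 650 (P = 629 + 21 = 650)
P*j(-26, p) - 1522 = 650*26 - 1522 = 16900 - 1522 = 15378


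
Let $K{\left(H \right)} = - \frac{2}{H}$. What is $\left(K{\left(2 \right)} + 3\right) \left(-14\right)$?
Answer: $-28$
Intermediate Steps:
$\left(K{\left(2 \right)} + 3\right) \left(-14\right) = \left(- \frac{2}{2} + 3\right) \left(-14\right) = \left(\left(-2\right) \frac{1}{2} + 3\right) \left(-14\right) = \left(-1 + 3\right) \left(-14\right) = 2 \left(-14\right) = -28$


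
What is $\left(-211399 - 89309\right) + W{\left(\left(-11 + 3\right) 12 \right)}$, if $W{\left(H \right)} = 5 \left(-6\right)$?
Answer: $-300738$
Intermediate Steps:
$W{\left(H \right)} = -30$
$\left(-211399 - 89309\right) + W{\left(\left(-11 + 3\right) 12 \right)} = \left(-211399 - 89309\right) - 30 = -300708 - 30 = -300738$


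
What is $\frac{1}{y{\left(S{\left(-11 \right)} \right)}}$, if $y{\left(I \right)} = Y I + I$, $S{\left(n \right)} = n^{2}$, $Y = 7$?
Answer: $\frac{1}{968} \approx 0.0010331$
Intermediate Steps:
$y{\left(I \right)} = 8 I$ ($y{\left(I \right)} = 7 I + I = 8 I$)
$\frac{1}{y{\left(S{\left(-11 \right)} \right)}} = \frac{1}{8 \left(-11\right)^{2}} = \frac{1}{8 \cdot 121} = \frac{1}{968}$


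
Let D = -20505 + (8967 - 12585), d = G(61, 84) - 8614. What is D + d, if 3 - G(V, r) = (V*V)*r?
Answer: -345298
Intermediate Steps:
G(V, r) = 3 - r*V² (G(V, r) = 3 - V*V*r = 3 - V²*r = 3 - r*V²)
d = -321175 (d = (3 - 1*84*61²) - 8614 = (3 - 1*84*3721) - 8614 = (3 - 312564) - 8614 = -312561 - 8614 = -321175)
D = -24123 (D = -20505 - 3618 = -24123)
D + d = -24123 - 321175 = -345298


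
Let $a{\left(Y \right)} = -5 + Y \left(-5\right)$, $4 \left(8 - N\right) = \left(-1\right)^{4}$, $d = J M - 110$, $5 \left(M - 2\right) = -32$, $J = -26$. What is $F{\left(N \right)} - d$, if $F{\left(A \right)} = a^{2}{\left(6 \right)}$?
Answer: $\frac{6103}{5} \approx 1220.6$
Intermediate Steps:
$M = - \frac{22}{5}$ ($M = 2 + \frac{1}{5} \left(-32\right) = 2 - \frac{32}{5} = - \frac{22}{5} \approx -4.4$)
$d = \frac{22}{5}$ ($d = \left(-26\right) \left(- \frac{22}{5}\right) - 110 = \frac{572}{5} - 110 = \frac{22}{5} \approx 4.4$)
$N = \frac{31}{4}$ ($N = 8 - \frac{\left(-1\right)^{4}}{4} = 8 - \frac{1}{4} = \frac{31}{4} \approx 7.75$)
$a{\left(Y \right)} = -5 - 5 Y$
$F{\left(A \right)} = 1225$ ($F{\left(A \right)} = \left(-5 - 30\right)^{2} = \left(-35\right)^{2} = 1225$)
$F{\left(N \right)} - d = 1225 - \frac{22}{5} = \frac{6103}{5}$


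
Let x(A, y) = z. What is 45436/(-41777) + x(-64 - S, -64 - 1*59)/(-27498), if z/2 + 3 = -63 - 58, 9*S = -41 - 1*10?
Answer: -619519216/574391973 ≈ -1.0786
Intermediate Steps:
S = -17/3 (S = (-41 - 1*10)/9 = (-41 - 10)/9 = (⅑)*(-51) = -17/3 ≈ -5.6667)
z = -248 (z = -6 + 2*(-63 - 58) = -6 + 2*(-121) = -6 - 242 = -248)
x(A, y) = -248
45436/(-41777) + x(-64 - S, -64 - 1*59)/(-27498) = 45436/(-41777) - 248/(-27498) = 45436*(-1/41777) - 248*(-1/27498) = -45436/41777 + 124/13749 = -619519216/574391973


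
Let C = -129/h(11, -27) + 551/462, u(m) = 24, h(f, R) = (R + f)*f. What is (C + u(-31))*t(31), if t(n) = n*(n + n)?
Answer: 8371271/168 ≈ 49829.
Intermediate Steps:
t(n) = 2*n² (t(n) = n*(2*n) = 2*n²)
h(f, R) = f*(R + f)
C = 647/336 (C = -129*1/(11*(-27 + 11)) + 551/462 = -129/(11*(-16)) + 551*(1/462) = -129/(-176) + 551/462 = -129*(-1/176) + 551/462 = 129/176 + 551/462 = 647/336 ≈ 1.9256)
(C + u(-31))*t(31) = (647/336 + 24)*(2*31²) = 8711*(2*961)/336 = (8711/336)*1922 = 8371271/168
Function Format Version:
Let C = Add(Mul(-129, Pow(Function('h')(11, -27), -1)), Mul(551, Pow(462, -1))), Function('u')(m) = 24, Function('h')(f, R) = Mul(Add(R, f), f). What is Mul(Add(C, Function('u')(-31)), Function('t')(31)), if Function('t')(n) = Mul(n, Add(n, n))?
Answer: Rational(8371271, 168) ≈ 49829.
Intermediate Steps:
Function('t')(n) = Mul(2, Pow(n, 2)) (Function('t')(n) = Mul(n, Mul(2, n)) = Mul(2, Pow(n, 2)))
Function('h')(f, R) = Mul(f, Add(R, f))
C = Rational(647, 336) (C = Add(Mul(-129, Pow(Mul(11, Add(-27, 11)), -1)), Mul(551, Pow(462, -1))) = Add(Mul(-129, Pow(Mul(11, -16), -1)), Mul(551, Rational(1, 462))) = Add(Mul(-129, Pow(-176, -1)), Rational(551, 462)) = Add(Mul(-129, Rational(-1, 176)), Rational(551, 462)) = Add(Rational(129, 176), Rational(551, 462)) = Rational(647, 336) ≈ 1.9256)
Mul(Add(C, Function('u')(-31)), Function('t')(31)) = Mul(Add(Rational(647, 336), 24), Mul(2, Pow(31, 2))) = Mul(Rational(8711, 336), Mul(2, 961)) = Mul(Rational(8711, 336), 1922) = Rational(8371271, 168)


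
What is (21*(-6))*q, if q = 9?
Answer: -1134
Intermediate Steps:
(21*(-6))*q = (21*(-6))*9 = -126*9 = -1134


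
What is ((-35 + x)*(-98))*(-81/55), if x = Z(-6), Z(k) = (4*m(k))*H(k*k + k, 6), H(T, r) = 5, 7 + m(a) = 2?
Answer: -214326/11 ≈ -19484.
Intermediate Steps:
m(a) = -5 (m(a) = -7 + 2 = -5)
Z(k) = -100 (Z(k) = (4*(-5))*5 = -20*5 = -100)
x = -100
((-35 + x)*(-98))*(-81/55) = ((-35 - 100)*(-98))*(-81/55) = (-135*(-98))*(-81*1/55) = 13230*(-81/55) = -214326/11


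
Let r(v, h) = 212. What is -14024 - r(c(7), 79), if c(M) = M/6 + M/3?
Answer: -14236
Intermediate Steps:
c(M) = M/2 (c(M) = M*(⅙) + M*(⅓) = M/6 + M/3 = M/2)
-14024 - r(c(7), 79) = -14024 - 1*212 = -14024 - 212 = -14236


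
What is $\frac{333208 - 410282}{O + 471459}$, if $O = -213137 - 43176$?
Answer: $- \frac{38537}{107573} \approx -0.35824$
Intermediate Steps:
$O = -256313$ ($O = -213137 - 43176 = -256313$)
$\frac{333208 - 410282}{O + 471459} = \frac{333208 - 410282}{-256313 + 471459} = - \frac{77074}{215146} = \left(-77074\right) \frac{1}{215146} = - \frac{38537}{107573}$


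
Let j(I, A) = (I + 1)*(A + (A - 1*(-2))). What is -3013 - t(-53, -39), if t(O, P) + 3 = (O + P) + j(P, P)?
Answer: -5806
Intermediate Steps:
j(I, A) = (1 + I)*(2 + 2*A) (j(I, A) = (1 + I)*(A + (A + 2)) = (1 + I)*(A + (2 + A)) = (1 + I)*(2 + 2*A))
t(O, P) = -1 + O + 2*P**2 + 5*P (t(O, P) = -3 + ((O + P) + (2 + 2*P + 2*P + 2*P*P)) = -3 + ((O + P) + (2 + 2*P + 2*P + 2*P**2)) = -3 + ((O + P) + (2 + 2*P**2 + 4*P)) = -3 + (2 + O + 2*P**2 + 5*P) = -1 + O + 2*P**2 + 5*P)
-3013 - t(-53, -39) = -3013 - (-1 - 53 + 2*(-39)**2 + 5*(-39)) = -3013 - (-1 - 53 + 2*1521 - 195) = -3013 - (-1 - 53 + 3042 - 195) = -3013 - 1*2793 = -3013 - 2793 = -5806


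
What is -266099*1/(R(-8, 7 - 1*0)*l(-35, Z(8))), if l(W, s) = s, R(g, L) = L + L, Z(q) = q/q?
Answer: -266099/14 ≈ -19007.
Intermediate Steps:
Z(q) = 1
R(g, L) = 2*L
-266099*1/(R(-8, 7 - 1*0)*l(-35, Z(8))) = -266099*1/(2*(7 - 1*0)) = -266099*1/(2*(7 + 0)) = -266099/((2*7)*1) = -266099/(14*1) = -266099/14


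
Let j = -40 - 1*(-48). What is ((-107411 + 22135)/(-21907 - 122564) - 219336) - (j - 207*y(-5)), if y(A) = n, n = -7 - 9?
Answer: -32167249700/144471 ≈ -2.2266e+5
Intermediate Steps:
j = 8 (j = -40 + 48 = 8)
n = -16
y(A) = -16
((-107411 + 22135)/(-21907 - 122564) - 219336) - (j - 207*y(-5)) = ((-107411 + 22135)/(-21907 - 122564) - 219336) - (8 - 207*(-16)) = (-85276/(-144471) - 219336) - (8 + 3312) = (-85276*(-1/144471) - 219336) - 1*3320 = (85276/144471 - 219336) - 3320 = -31687605980/144471 - 3320 = -32167249700/144471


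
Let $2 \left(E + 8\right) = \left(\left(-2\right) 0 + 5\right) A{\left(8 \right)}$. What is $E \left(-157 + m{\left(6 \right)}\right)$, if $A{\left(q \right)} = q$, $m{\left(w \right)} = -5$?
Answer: $-1944$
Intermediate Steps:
$E = 12$ ($E = -8 + \frac{\left(\left(-2\right) 0 + 5\right) 8}{2} = -8 + \frac{\left(0 + 5\right) 8}{2} = -8 + \frac{5 \cdot 8}{2} = -8 + \frac{1}{2} \cdot 40 = -8 + 20 = 12$)
$E \left(-157 + m{\left(6 \right)}\right) = 12 \left(-157 - 5\right) = 12 \left(-162\right) = -1944$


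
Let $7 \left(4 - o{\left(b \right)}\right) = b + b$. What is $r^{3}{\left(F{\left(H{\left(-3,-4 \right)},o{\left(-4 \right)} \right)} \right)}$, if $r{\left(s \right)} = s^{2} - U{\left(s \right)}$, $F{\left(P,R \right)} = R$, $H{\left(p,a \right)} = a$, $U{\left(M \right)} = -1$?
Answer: $\frac{2433138625}{117649} \approx 20681.0$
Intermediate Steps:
$o{\left(b \right)} = 4 - \frac{2 b}{7}$ ($o{\left(b \right)} = 4 - \frac{b + b}{7} = 4 - \frac{2 b}{7}$)
$r{\left(s \right)} = 1 + s^{2}$ ($r{\left(s \right)} = s^{2} - -1 = s^{2} + 1 = 1 + s^{2}$)
$r^{3}{\left(F{\left(H{\left(-3,-4 \right)},o{\left(-4 \right)} \right)} \right)} = \left(1 + \left(4 - - \frac{8}{7}\right)^{2}\right)^{3} = \left(1 + \left(4 + \frac{8}{7}\right)^{2}\right)^{3} = \left(1 + \left(\frac{36}{7}\right)^{2}\right)^{3} = \left(1 + \frac{1296}{49}\right)^{3} = \left(\frac{1345}{49}\right)^{3} = \frac{2433138625}{117649}$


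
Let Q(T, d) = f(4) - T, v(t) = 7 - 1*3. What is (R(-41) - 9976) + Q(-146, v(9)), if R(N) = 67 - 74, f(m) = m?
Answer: -9833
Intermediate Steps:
R(N) = -7
v(t) = 4 (v(t) = 7 - 3 = 4)
Q(T, d) = 4 - T
(R(-41) - 9976) + Q(-146, v(9)) = (-7 - 9976) + (4 - 1*(-146)) = -9983 + (4 + 146) = -9983 + 150 = -9833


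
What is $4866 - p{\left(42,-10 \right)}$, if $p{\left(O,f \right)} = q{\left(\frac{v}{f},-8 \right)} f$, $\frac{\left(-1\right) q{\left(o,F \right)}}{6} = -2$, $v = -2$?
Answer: $4986$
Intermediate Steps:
$q{\left(o,F \right)} = 12$ ($q{\left(o,F \right)} = \left(-6\right) \left(-2\right) = 12$)
$p{\left(O,f \right)} = 12 f$
$4866 - p{\left(42,-10 \right)} = 4866 - 12 \left(-10\right) = 4866 - -120 = 4866 + 120 = 4986$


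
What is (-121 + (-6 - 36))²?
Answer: 26569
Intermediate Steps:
(-121 + (-6 - 36))² = (-121 - 42)² = (-163)² = 26569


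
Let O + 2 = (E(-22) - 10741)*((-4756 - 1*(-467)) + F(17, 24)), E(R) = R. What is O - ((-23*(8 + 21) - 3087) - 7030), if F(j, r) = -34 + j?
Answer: 46356260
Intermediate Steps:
O = 46345476 (O = -2 + (-22 - 10741)*((-4756 - 1*(-467)) + (-34 + 17)) = -2 - 10763*((-4756 + 467) - 17) = -2 - 10763*(-4289 - 17) = -2 - 10763*(-4306) = -2 + 46345478 = 46345476)
O - ((-23*(8 + 21) - 3087) - 7030) = 46345476 - ((-23*(8 + 21) - 3087) - 7030) = 46345476 - ((-23*29 - 3087) - 7030) = 46345476 - ((-667 - 3087) - 7030) = 46345476 - (-3754 - 7030) = 46345476 - 1*(-10784) = 46345476 + 10784 = 46356260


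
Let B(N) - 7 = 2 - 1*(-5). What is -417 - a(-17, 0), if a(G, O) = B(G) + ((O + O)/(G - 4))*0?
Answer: -431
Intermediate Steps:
B(N) = 14 (B(N) = 7 + (2 - 1*(-5)) = 7 + (2 + 5) = 7 + 7 = 14)
a(G, O) = 14 (a(G, O) = 14 + ((O + O)/(G - 4))*0 = 14 + ((2*O)/(-4 + G))*0 = 14 + (2*O/(-4 + G))*0 = 14 + 0 = 14)
-417 - a(-17, 0) = -417 - 1*14 = -417 - 14 = -431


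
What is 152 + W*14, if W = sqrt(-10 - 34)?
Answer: 152 + 28*I*sqrt(11) ≈ 152.0 + 92.865*I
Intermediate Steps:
W = 2*I*sqrt(11) (W = sqrt(-44) = 2*I*sqrt(11) ≈ 6.6332*I)
152 + W*14 = 152 + (2*I*sqrt(11))*14 = 152 + 28*I*sqrt(11)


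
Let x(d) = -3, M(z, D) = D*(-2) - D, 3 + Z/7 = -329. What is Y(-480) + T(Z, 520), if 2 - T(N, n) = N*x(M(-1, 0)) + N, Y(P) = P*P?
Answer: 225754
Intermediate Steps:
Z = -2324 (Z = -21 + 7*(-329) = -21 - 2303 = -2324)
M(z, D) = -3*D (M(z, D) = -2*D - D = -3*D)
Y(P) = P²
T(N, n) = 2 + 2*N (T(N, n) = 2 - (N*(-3) + N) = 2 - (-3*N + N) = 2 - (-2)*N = 2 + 2*N)
Y(-480) + T(Z, 520) = (-480)² + (2 + 2*(-2324)) = 230400 + (2 - 4648) = 230400 - 4646 = 225754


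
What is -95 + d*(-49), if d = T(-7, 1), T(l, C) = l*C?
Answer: 248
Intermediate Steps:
T(l, C) = C*l
d = -7 (d = 1*(-7) = -7)
-95 + d*(-49) = -95 - 7*(-49) = -95 + 343 = 248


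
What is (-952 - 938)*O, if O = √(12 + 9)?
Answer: -1890*√21 ≈ -8661.1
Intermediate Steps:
O = √21 ≈ 4.5826
(-952 - 938)*O = (-952 - 938)*√21 = -1890*√21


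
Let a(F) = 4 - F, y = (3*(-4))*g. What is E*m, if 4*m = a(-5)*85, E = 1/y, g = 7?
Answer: -255/112 ≈ -2.2768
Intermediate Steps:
y = -84 (y = (3*(-4))*7 = -12*7 = -84)
E = -1/84 (E = 1/(-84) = -1/84 ≈ -0.011905)
m = 765/4 (m = ((4 - 1*(-5))*85)/4 = ((4 + 5)*85)/4 = (9*85)/4 = (¼)*765 = 765/4 ≈ 191.25)
E*m = -1/84*765/4 = -255/112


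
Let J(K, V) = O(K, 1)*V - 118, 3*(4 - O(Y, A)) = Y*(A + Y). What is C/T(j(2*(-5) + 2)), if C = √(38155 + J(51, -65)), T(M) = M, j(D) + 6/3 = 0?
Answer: -√95237/2 ≈ -154.30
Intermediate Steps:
O(Y, A) = 4 - Y*(A + Y)/3
J(K, V) = -118 + V*(4 - K/3 - K²/3) (J(K, V) = (4 - K²/3 - ⅓*1*K)*V - 118 = (4 - K²/3 - K/3)*V - 118 = (4 - K/3 - K²/3)*V - 118 = V*(4 - K/3 - K²/3) - 118 = -118 + V*(4 - K/3 - K²/3))
j(D) = -2 (j(D) = -2 + 0 = -2)
C = √95237 (C = √(38155 + (-118 - ⅓*(-65)*(-12 + 51 + 51²))) = √(38155 + (-118 - ⅓*(-65)*(-12 + 51 + 2601))) = √(38155 + (-118 - ⅓*(-65)*2640)) = √(38155 + (-118 + 57200)) = √(38155 + 57082) = √95237 ≈ 308.60)
C/T(j(2*(-5) + 2)) = √95237/(-2) = √95237*(-½) = -√95237/2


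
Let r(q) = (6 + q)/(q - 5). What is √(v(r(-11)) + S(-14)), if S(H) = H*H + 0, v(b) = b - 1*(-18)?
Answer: 3*√381/4 ≈ 14.639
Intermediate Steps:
r(q) = (6 + q)/(-5 + q)
v(b) = 18 + b (v(b) = b + 18 = 18 + b)
S(H) = H² (S(H) = H² + 0 = H²)
√(v(r(-11)) + S(-14)) = √((18 + (6 - 11)/(-5 - 11)) + (-14)²) = √((18 - 5/(-16)) + 196) = √((18 - 1/16*(-5)) + 196) = √((18 + 5/16) + 196) = √(293/16 + 196) = √(3429/16) = 3*√381/4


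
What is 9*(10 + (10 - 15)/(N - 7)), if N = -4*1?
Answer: 1035/11 ≈ 94.091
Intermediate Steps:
N = -4
9*(10 + (10 - 15)/(N - 7)) = 9*(10 + (10 - 15)/(-4 - 7)) = 9*(10 - 5/(-11)) = 9*(10 - 5*(-1/11)) = 9*(10 + 5/11) = 9*(115/11) = 1035/11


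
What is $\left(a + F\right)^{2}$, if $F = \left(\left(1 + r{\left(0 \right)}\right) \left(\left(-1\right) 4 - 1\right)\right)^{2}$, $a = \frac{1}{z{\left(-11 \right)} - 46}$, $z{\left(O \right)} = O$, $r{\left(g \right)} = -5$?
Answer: $\frac{519794401}{3249} \approx 1.5999 \cdot 10^{5}$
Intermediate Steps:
$a = - \frac{1}{57}$ ($a = \frac{1}{-11 - 46} = \frac{1}{-57} = - \frac{1}{57} \approx -0.017544$)
$F = 400$ ($F = \left(\left(1 - 5\right) \left(\left(-1\right) 4 - 1\right)\right)^{2} = \left(- 4 \left(-4 - 1\right)\right)^{2} = \left(\left(-4\right) \left(-5\right)\right)^{2} = 20^{2} = 400$)
$\left(a + F\right)^{2} = \left(- \frac{1}{57} + 400\right)^{2} = \left(\frac{22799}{57}\right)^{2} = \frac{519794401}{3249}$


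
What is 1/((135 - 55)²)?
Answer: 1/6400 ≈ 0.00015625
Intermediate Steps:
1/((135 - 55)²) = 1/(80²) = 1/6400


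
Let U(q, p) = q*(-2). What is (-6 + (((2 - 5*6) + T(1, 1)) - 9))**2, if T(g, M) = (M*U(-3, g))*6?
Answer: 49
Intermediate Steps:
U(q, p) = -2*q
T(g, M) = 36*M (T(g, M) = (M*(-2*(-3)))*6 = (M*6)*6 = (6*M)*6 = 36*M)
(-6 + (((2 - 5*6) + T(1, 1)) - 9))**2 = (-6 + (((2 - 5*6) + 36*1) - 9))**2 = (-6 + (((2 - 30) + 36) - 9))**2 = (-6 + ((-28 + 36) - 9))**2 = (-6 + (8 - 9))**2 = (-6 - 1)**2 = (-7)**2 = 49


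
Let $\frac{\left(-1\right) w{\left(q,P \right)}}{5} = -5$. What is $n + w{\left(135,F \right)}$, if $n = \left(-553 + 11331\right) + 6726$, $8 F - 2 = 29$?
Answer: $17529$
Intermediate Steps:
$F = \frac{31}{8}$ ($F = \frac{1}{4} + \frac{1}{8} \cdot 29 = \frac{1}{4} + \frac{29}{8} = \frac{31}{8} \approx 3.875$)
$w{\left(q,P \right)} = 25$ ($w{\left(q,P \right)} = \left(-5\right) \left(-5\right) = 25$)
$n = 17504$ ($n = 10778 + 6726 = 17504$)
$n + w{\left(135,F \right)} = 17504 + 25 = 17529$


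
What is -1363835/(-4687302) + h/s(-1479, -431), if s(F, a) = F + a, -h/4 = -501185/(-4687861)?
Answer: 1222092243405733/4196923266035202 ≈ 0.29119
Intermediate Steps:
h = -2004740/4687861 (h = -(-2004740)/(-4687861) = -(-2004740)*(-1)/4687861 = -4*501185/4687861 = -2004740/4687861 ≈ -0.42764)
-1363835/(-4687302) + h/s(-1479, -431) = -1363835/(-4687302) - 2004740/(4687861*(-1479 - 431)) = -1363835*(-1/4687302) - 2004740/4687861/(-1910) = 1363835/4687302 - 2004740/4687861*(-1/1910) = 1363835/4687302 + 200474/895381451 = 1222092243405733/4196923266035202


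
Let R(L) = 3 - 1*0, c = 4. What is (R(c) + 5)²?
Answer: 64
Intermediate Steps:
R(L) = 3 (R(L) = 3 + 0 = 3)
(R(c) + 5)² = (3 + 5)² = 8² = 64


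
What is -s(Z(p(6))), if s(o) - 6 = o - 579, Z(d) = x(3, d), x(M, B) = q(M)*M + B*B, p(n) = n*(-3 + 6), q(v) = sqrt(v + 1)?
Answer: 243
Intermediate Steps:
q(v) = sqrt(1 + v)
p(n) = 3*n (p(n) = n*3 = 3*n)
x(M, B) = B**2 + M*sqrt(1 + M) (x(M, B) = sqrt(1 + M)*M + B*B = M*sqrt(1 + M) + B**2 = B**2 + M*sqrt(1 + M))
Z(d) = 6 + d**2 (Z(d) = d**2 + 3*sqrt(1 + 3) = d**2 + 3*sqrt(4) = d**2 + 3*2 = d**2 + 6 = 6 + d**2)
s(o) = -573 + o (s(o) = 6 + (o - 579) = 6 + (-579 + o) = -573 + o)
-s(Z(p(6))) = -(-573 + (6 + (3*6)**2)) = -(-573 + (6 + 18**2)) = -(-573 + (6 + 324)) = -(-573 + 330) = -1*(-243) = 243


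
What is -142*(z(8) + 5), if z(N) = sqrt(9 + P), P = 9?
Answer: -710 - 426*sqrt(2) ≈ -1312.5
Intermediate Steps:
z(N) = 3*sqrt(2) (z(N) = sqrt(9 + 9) = sqrt(18) = 3*sqrt(2))
-142*(z(8) + 5) = -142*(3*sqrt(2) + 5) = -142*(5 + 3*sqrt(2)) = -710 - 426*sqrt(2)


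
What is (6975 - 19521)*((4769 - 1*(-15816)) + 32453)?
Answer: -665414748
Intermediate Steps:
(6975 - 19521)*((4769 - 1*(-15816)) + 32453) = -12546*((4769 + 15816) + 32453) = -12546*(20585 + 32453) = -12546*53038 = -665414748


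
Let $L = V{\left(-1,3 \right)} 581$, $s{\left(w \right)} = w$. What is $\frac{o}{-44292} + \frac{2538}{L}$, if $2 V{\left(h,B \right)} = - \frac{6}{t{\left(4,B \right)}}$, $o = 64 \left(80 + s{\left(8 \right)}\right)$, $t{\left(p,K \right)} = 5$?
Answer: $- \frac{47656838}{6433413} \approx -7.4077$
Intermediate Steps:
$o = 5632$ ($o = 64 \left(80 + 8\right) = 64 \cdot 88 = 5632$)
$V{\left(h,B \right)} = - \frac{3}{5}$ ($V{\left(h,B \right)} = \frac{\left(-6\right) \frac{1}{5}}{2} = \frac{1}{2} \left(- \frac{6}{5}\right) = - \frac{3}{5}$)
$L = - \frac{1743}{5}$ ($L = \left(- \frac{3}{5}\right) 581 = - \frac{1743}{5} \approx -348.6$)
$\frac{o}{-44292} + \frac{2538}{L} = \frac{5632}{-44292} + \frac{2538}{- \frac{1743}{5}} = 5632 \left(- \frac{1}{44292}\right) + 2538 \left(- \frac{5}{1743}\right) = - \frac{1408}{11073} - \frac{4230}{581} = - \frac{47656838}{6433413}$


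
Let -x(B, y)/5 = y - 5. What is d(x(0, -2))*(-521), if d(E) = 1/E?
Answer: -521/35 ≈ -14.886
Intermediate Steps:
x(B, y) = 25 - 5*y (x(B, y) = -5*(y - 5) = -5*(-5 + y) = 25 - 5*y)
d(x(0, -2))*(-521) = -521/(25 - 5*(-2)) = -521/(25 + 10) = -521/35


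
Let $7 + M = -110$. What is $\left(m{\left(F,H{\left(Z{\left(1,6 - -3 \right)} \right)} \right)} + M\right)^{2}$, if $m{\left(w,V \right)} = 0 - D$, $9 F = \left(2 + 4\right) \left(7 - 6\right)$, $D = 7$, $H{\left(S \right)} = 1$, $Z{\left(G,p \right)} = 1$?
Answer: $15376$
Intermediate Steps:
$M = -117$ ($M = -7 - 110 = -117$)
$F = \frac{2}{3}$ ($F = \frac{\left(2 + 4\right) \left(7 - 6\right)}{9} = \frac{6 \cdot 1}{9} = \frac{1}{9} \cdot 6 = \frac{2}{3} \approx 0.66667$)
$m{\left(w,V \right)} = -7$ ($m{\left(w,V \right)} = 0 - 7 = -7$)
$\left(m{\left(F,H{\left(Z{\left(1,6 - -3 \right)} \right)} \right)} + M\right)^{2} = \left(-7 - 117\right)^{2} = \left(-124\right)^{2} = 15376$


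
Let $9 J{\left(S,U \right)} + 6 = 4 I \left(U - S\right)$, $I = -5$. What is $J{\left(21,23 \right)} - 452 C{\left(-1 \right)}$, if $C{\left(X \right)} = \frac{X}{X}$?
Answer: $- \frac{4114}{9} \approx -457.11$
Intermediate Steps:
$C{\left(X \right)} = 1$
$J{\left(S,U \right)} = - \frac{2}{3} - \frac{20 U}{9} + \frac{20 S}{9}$ ($J{\left(S,U \right)} = - \frac{2}{3} + \frac{4 \left(-5\right) \left(U - S\right)}{9} = - \frac{2}{3} + \frac{\left(-20\right) \left(U - S\right)}{9} = - \frac{2}{3} + \frac{- 20 U + 20 S}{9} = - \frac{2}{3} + \left(- \frac{20 U}{9} + \frac{20 S}{9}\right) = - \frac{2}{3} - \frac{20 U}{9} + \frac{20 S}{9}$)
$J{\left(21,23 \right)} - 452 C{\left(-1 \right)} = \left(- \frac{2}{3} - \frac{460}{9} + \frac{20}{9} \cdot 21\right) - 452 = \left(- \frac{2}{3} - \frac{460}{9} + \frac{140}{3}\right) - 452 = - \frac{46}{9} - 452 = - \frac{4114}{9}$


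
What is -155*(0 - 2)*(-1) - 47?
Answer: -357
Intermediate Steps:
-155*(0 - 2)*(-1) - 47 = -(-310)*(-1) - 47 = -155*2 - 47 = -310 - 47 = -357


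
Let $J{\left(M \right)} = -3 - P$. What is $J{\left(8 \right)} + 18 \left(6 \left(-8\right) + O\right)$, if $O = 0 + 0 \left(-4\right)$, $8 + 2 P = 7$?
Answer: $- \frac{1733}{2} \approx -866.5$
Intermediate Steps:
$P = - \frac{1}{2}$ ($P = -4 + \frac{1}{2} \cdot 7 = -4 + \frac{7}{2} = - \frac{1}{2} \approx -0.5$)
$J{\left(M \right)} = - \frac{5}{2}$ ($J{\left(M \right)} = -3 - - \frac{1}{2} = -3 + \frac{1}{2} = - \frac{5}{2}$)
$O = 0$ ($O = 0 + 0 = 0$)
$J{\left(8 \right)} + 18 \left(6 \left(-8\right) + O\right) = - \frac{5}{2} + 18 \left(6 \left(-8\right) + 0\right) = - \frac{5}{2} + 18 \left(-48 + 0\right) = - \frac{5}{2} + 18 \left(-48\right) = - \frac{5}{2} - 864 = - \frac{1733}{2}$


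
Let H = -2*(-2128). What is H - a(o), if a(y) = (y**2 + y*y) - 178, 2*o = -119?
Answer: -5293/2 ≈ -2646.5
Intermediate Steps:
o = -119/2 (o = (1/2)*(-119) = -119/2 ≈ -59.500)
a(y) = -178 + 2*y**2 (a(y) = (y**2 + y**2) - 178 = 2*y**2 - 178 = -178 + 2*y**2)
H = 4256
H - a(o) = 4256 - (-178 + 2*(-119/2)**2) = 4256 - (-178 + 2*(14161/4)) = 4256 - (-178 + 14161/2) = 4256 - 1*13805/2 = 4256 - 13805/2 = -5293/2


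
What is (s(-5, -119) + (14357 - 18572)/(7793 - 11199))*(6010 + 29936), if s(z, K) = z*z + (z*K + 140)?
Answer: 46599945075/1703 ≈ 2.7363e+7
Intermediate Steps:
s(z, K) = 140 + z² + K*z (s(z, K) = z² + (K*z + 140) = z² + (140 + K*z) = 140 + z² + K*z)
(s(-5, -119) + (14357 - 18572)/(7793 - 11199))*(6010 + 29936) = ((140 + (-5)² - 119*(-5)) + (14357 - 18572)/(7793 - 11199))*(6010 + 29936) = ((140 + 25 + 595) - 4215/(-3406))*35946 = (760 - 4215*(-1/3406))*35946 = (760 + 4215/3406)*35946 = (2592775/3406)*35946 = 46599945075/1703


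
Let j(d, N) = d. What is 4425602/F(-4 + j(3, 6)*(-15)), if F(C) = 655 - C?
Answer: 2212801/352 ≈ 6286.4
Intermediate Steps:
4425602/F(-4 + j(3, 6)*(-15)) = 4425602/(655 - (-4 + 3*(-15))) = 4425602/(655 - (-4 - 45)) = 4425602/(655 - 1*(-49)) = 4425602/(655 + 49) = 4425602/704 = 4425602*(1/704) = 2212801/352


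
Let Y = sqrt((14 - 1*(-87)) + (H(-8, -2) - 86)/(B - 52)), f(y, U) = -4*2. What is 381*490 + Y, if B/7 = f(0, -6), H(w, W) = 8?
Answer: 186690 + sqrt(3662)/6 ≈ 1.8670e+5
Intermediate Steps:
f(y, U) = -8
B = -56 (B = 7*(-8) = -56)
Y = sqrt(3662)/6 (Y = sqrt((14 - 1*(-87)) + (8 - 86)/(-56 - 52)) = sqrt((14 + 87) - 78/(-108)) = sqrt(101 - 78*(-1/108)) = sqrt(101 + 13/18) = sqrt(1831/18) = sqrt(3662)/6 ≈ 10.086)
381*490 + Y = 381*490 + sqrt(3662)/6 = 186690 + sqrt(3662)/6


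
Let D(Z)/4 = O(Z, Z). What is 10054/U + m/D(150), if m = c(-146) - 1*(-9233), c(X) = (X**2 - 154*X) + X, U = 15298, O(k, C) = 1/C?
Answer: 30339959779/15298 ≈ 1.9833e+6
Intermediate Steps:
D(Z) = 4/Z
c(X) = X**2 - 153*X
m = 52887 (m = -146*(-153 - 146) - 1*(-9233) = -146*(-299) + 9233 = 43654 + 9233 = 52887)
10054/U + m/D(150) = 10054/15298 + 52887/((4/150)) = 10054*(1/15298) + 52887/((4*(1/150))) = 5027/7649 + 52887/(2/75) = 5027/7649 + 52887*(75/2) = 5027/7649 + 3966525/2 = 30339959779/15298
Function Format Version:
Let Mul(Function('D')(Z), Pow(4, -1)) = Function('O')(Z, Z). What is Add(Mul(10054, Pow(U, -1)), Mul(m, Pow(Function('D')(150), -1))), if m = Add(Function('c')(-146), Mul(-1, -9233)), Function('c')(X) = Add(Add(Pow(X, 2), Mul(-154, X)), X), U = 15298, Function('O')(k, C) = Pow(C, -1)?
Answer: Rational(30339959779, 15298) ≈ 1.9833e+6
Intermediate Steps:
Function('D')(Z) = Mul(4, Pow(Z, -1))
Function('c')(X) = Add(Pow(X, 2), Mul(-153, X))
m = 52887 (m = Add(Mul(-146, Add(-153, -146)), Mul(-1, -9233)) = Add(Mul(-146, -299), 9233) = Add(43654, 9233) = 52887)
Add(Mul(10054, Pow(U, -1)), Mul(m, Pow(Function('D')(150), -1))) = Add(Mul(10054, Pow(15298, -1)), Mul(52887, Pow(Mul(4, Pow(150, -1)), -1))) = Add(Mul(10054, Rational(1, 15298)), Mul(52887, Pow(Mul(4, Rational(1, 150)), -1))) = Add(Rational(5027, 7649), Mul(52887, Pow(Rational(2, 75), -1))) = Add(Rational(5027, 7649), Mul(52887, Rational(75, 2))) = Add(Rational(5027, 7649), Rational(3966525, 2)) = Rational(30339959779, 15298)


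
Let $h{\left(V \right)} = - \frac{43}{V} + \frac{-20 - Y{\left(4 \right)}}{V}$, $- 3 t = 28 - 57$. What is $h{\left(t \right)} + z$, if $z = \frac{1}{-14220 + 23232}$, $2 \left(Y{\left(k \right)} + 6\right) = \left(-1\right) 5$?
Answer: $- \frac{1473433}{261348} \approx -5.6378$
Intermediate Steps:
$Y{\left(k \right)} = - \frac{17}{2}$ ($Y{\left(k \right)} = -6 + \frac{\left(-1\right) 5}{2} = -6 + \frac{1}{2} \left(-5\right) = -6 - \frac{5}{2} = - \frac{17}{2}$)
$t = \frac{29}{3}$ ($t = - \frac{28 - 57}{3} = \left(- \frac{1}{3}\right) \left(-29\right) = \frac{29}{3} \approx 9.6667$)
$z = \frac{1}{9012} \approx 0.00011096$
$h{\left(V \right)} = - \frac{109}{2 V}$ ($h{\left(V \right)} = - \frac{43}{V} + \frac{-20 - - \frac{17}{2}}{V} = - \frac{43}{V} + \frac{-20 + \frac{17}{2}}{V} = - \frac{43}{V} - \frac{23}{2 V} = - \frac{109}{2 V}$)
$h{\left(t \right)} + z = - \frac{109}{2 \cdot \frac{29}{3}} + \frac{1}{9012} = \left(- \frac{109}{2}\right) \frac{3}{29} + \frac{1}{9012} = - \frac{327}{58} + \frac{1}{9012} = - \frac{1473433}{261348}$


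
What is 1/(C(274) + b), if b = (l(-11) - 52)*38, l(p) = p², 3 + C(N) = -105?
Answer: 1/2514 ≈ 0.00039777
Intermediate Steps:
C(N) = -108 (C(N) = -3 - 105 = -108)
b = 2622 (b = ((-11)² - 52)*38 = (121 - 52)*38 = 69*38 = 2622)
1/(C(274) + b) = 1/(-108 + 2622) = 1/2514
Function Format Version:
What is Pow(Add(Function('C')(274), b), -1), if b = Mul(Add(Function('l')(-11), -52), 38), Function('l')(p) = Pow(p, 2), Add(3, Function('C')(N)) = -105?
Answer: Rational(1, 2514) ≈ 0.00039777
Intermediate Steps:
Function('C')(N) = -108 (Function('C')(N) = Add(-3, -105) = -108)
b = 2622 (b = Mul(Add(Pow(-11, 2), -52), 38) = Mul(Add(121, -52), 38) = Mul(69, 38) = 2622)
Pow(Add(Function('C')(274), b), -1) = Pow(Add(-108, 2622), -1) = Pow(2514, -1) = Rational(1, 2514)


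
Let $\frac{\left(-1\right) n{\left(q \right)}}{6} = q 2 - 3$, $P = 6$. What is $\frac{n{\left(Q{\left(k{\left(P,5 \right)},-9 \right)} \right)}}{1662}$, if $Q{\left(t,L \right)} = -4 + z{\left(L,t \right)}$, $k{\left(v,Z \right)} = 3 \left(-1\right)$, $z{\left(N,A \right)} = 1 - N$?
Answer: $- \frac{9}{277} \approx -0.032491$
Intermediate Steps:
$k{\left(v,Z \right)} = -3$
$Q{\left(t,L \right)} = -3 - L$ ($Q{\left(t,L \right)} = -4 - \left(-1 + L\right) = -3 - L$)
$n{\left(q \right)} = 18 - 12 q$ ($n{\left(q \right)} = - 6 \left(q 2 - 3\right) = - 6 \left(2 q - 3\right) = - 6 \left(-3 + 2 q\right) = 18 - 12 q$)
$\frac{n{\left(Q{\left(k{\left(P,5 \right)},-9 \right)} \right)}}{1662} = \frac{18 - 12 \left(-3 - -9\right)}{1662} = \left(18 - 12 \left(-3 + 9\right)\right) \frac{1}{1662} = \left(18 - 72\right) \frac{1}{1662} = \left(-54\right) \frac{1}{1662} = - \frac{9}{277}$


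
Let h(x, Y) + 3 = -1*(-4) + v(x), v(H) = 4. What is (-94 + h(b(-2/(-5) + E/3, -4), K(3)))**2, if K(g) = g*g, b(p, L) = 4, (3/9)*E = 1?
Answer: 7921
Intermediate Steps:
E = 3 (E = 3*1 = 3)
K(g) = g**2
h(x, Y) = 5 (h(x, Y) = -3 + (-1*(-4) + 4) = -3 + (4 + 4) = -3 + 8 = 5)
(-94 + h(b(-2/(-5) + E/3, -4), K(3)))**2 = (-94 + 5)**2 = (-89)**2 = 7921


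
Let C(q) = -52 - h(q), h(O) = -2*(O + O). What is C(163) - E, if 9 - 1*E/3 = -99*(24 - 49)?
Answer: 7998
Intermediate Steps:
h(O) = -4*O
C(q) = -52 + 4*q (C(q) = -52 - (-4)*q = -52 + 4*q)
E = -7398 (E = 27 - (-297)*(24 - 49) = 27 - (-297)*(-25) = 27 - 3*2475 = 27 - 7425 = -7398)
C(163) - E = (-52 + 4*163) - 1*(-7398) = (-52 + 652) + 7398 = 600 + 7398 = 7998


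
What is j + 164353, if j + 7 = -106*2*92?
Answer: 144842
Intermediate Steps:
j = -19511 (j = -7 - 106*2*92 = -7 - 212*92 = -7 - 19504 = -19511)
j + 164353 = -19511 + 164353 = 144842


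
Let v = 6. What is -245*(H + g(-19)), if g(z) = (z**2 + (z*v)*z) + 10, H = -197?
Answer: -573300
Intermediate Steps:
g(z) = 10 + 7*z**2 (g(z) = (z**2 + (z*6)*z) + 10 = (z**2 + (6*z)*z) + 10 = (z**2 + 6*z**2) + 10 = 7*z**2 + 10 = 10 + 7*z**2)
-245*(H + g(-19)) = -245*(-197 + (10 + 7*(-19)**2)) = -245*(-197 + (10 + 7*361)) = -245*(-197 + (10 + 2527)) = -245*(-197 + 2537) = -245*2340 = -573300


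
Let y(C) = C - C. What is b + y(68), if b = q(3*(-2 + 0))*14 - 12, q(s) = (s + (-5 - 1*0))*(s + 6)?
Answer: -12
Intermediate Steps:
y(C) = 0
q(s) = (-5 + s)*(6 + s) (q(s) = (s + (-5 + 0))*(6 + s) = (s - 5)*(6 + s) = (-5 + s)*(6 + s))
b = -12 (b = (-30 + 3*(-2 + 0) + (3*(-2 + 0))²)*14 - 12 = (-30 + 3*(-2) + (3*(-2))²)*14 - 12 = (-30 - 6 + (-6)²)*14 - 12 = (-30 - 6 + 36)*14 - 12 = 0*14 - 12 = 0 - 12 = -12)
b + y(68) = -12 + 0 = -12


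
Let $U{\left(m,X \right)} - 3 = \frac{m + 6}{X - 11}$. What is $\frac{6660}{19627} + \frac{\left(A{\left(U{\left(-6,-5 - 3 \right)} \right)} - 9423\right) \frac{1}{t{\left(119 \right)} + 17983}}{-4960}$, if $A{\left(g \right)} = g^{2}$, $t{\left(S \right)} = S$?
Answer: $\frac{99693165963}{293704708640} \approx 0.33943$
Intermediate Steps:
$U{\left(m,X \right)} = 3 + \frac{6 + m}{-11 + X}$ ($U{\left(m,X \right)} = 3 + \frac{m + 6}{X - 11} = 3 + \frac{6 + m}{-11 + X}$)
$\frac{6660}{19627} + \frac{\left(A{\left(U{\left(-6,-5 - 3 \right)} \right)} - 9423\right) \frac{1}{t{\left(119 \right)} + 17983}}{-4960} = \frac{6660}{19627} + \frac{\left(\left(\frac{-27 - 6 + 3 \left(-5 - 3\right)}{-11 - 8}\right)^{2} - 9423\right) \frac{1}{119 + 17983}}{-4960} = 6660 \cdot \frac{1}{19627} + \frac{\left(\frac{-27 - 6 + 3 \left(-8\right)}{-11 - 8}\right)^{2} - 9423}{18102} \left(- \frac{1}{4960}\right) = \frac{6660}{19627} + \left(\left(\frac{-27 - 6 - 24}{-19}\right)^{2} - 9423\right) \frac{1}{18102} \left(- \frac{1}{4960}\right) = \frac{6660}{19627} + \left(\left(\left(- \frac{1}{19}\right) \left(-57\right)\right)^{2} - 9423\right) \frac{1}{18102} \left(- \frac{1}{4960}\right) = \frac{6660}{19627} + \left(3^{2} - 9423\right) \frac{1}{18102} \left(- \frac{1}{4960}\right) = \frac{6660}{19627} + \left(9 - 9423\right) \frac{1}{18102} \left(- \frac{1}{4960}\right) = \frac{6660}{19627} + \left(-9414\right) \frac{1}{18102} \left(- \frac{1}{4960}\right) = \frac{6660}{19627} - - \frac{1569}{14964320} = \frac{6660}{19627} + \frac{1569}{14964320} = \frac{99693165963}{293704708640}$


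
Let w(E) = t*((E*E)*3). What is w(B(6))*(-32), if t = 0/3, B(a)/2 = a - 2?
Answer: 0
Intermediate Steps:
B(a) = -4 + 2*a (B(a) = 2*(a - 2) = 2*(-2 + a) = -4 + 2*a)
t = 0 (t = 0*(⅓) = 0)
w(E) = 0 (w(E) = 0*((E*E)*3) = 0*(E²*3) = 0*(3*E²) = 0)
w(B(6))*(-32) = 0*(-32) = 0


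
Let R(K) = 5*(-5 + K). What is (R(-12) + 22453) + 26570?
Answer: 48938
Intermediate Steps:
R(K) = -25 + 5*K
(R(-12) + 22453) + 26570 = ((-25 + 5*(-12)) + 22453) + 26570 = ((-25 - 60) + 22453) + 26570 = (-85 + 22453) + 26570 = 22368 + 26570 = 48938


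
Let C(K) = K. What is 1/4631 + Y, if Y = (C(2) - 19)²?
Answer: 1338360/4631 ≈ 289.00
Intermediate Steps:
Y = 289 (Y = (2 - 19)² = (-17)² = 289)
1/4631 + Y = 1/4631 + 289 = 1338360/4631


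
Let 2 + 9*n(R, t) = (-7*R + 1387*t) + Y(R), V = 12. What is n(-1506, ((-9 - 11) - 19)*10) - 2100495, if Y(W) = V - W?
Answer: -19433327/9 ≈ -2.1593e+6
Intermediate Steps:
Y(W) = 12 - W
n(R, t) = 10/9 - 8*R/9 + 1387*t/9 (n(R, t) = -2/9 + ((-7*R + 1387*t) + (12 - R))/9 = -2/9 + (12 - 8*R + 1387*t)/9 = -2/9 + (4/3 - 8*R/9 + 1387*t/9) = 10/9 - 8*R/9 + 1387*t/9)
n(-1506, ((-9 - 11) - 19)*10) - 2100495 = (10/9 - 8/9*(-1506) + 1387*(((-9 - 11) - 19)*10)/9) - 2100495 = (10/9 + 4016/3 + 1387*((-20 - 19)*10)/9) - 2100495 = (10/9 + 4016/3 + 1387*(-39*10)/9) - 2100495 = (10/9 + 4016/3 + (1387/9)*(-390)) - 2100495 = (10/9 + 4016/3 - 180310/3) - 2100495 = -528872/9 - 2100495 = -19433327/9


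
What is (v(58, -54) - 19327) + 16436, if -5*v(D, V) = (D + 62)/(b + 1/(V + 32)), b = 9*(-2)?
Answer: -1147199/397 ≈ -2889.7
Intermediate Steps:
b = -18
v(D, V) = -(62 + D)/(5*(-18 + 1/(32 + V))) (v(D, V) = -(D + 62)/(5*(-18 + 1/(V + 32))) = -(62 + D)/(5*(-18 + 1/(32 + V))))
(v(58, -54) - 19327) + 16436 = ((1984 + 32*58 + 62*(-54) + 58*(-54))/(5*(575 + 18*(-54))) - 19327) + 16436 = ((1984 + 1856 - 3348 - 3132)/(5*(575 - 972)) - 19327) + 16436 = ((1/5)*(-2640)/(-397) - 19327) + 16436 = ((1/5)*(-1/397)*(-2640) - 19327) + 16436 = (528/397 - 19327) + 16436 = -7672291/397 + 16436 = -1147199/397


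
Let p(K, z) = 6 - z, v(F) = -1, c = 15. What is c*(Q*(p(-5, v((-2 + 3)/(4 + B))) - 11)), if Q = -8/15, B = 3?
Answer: 32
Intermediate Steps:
Q = -8/15 (Q = -8*1/15 = -8/15 ≈ -0.53333)
c*(Q*(p(-5, v((-2 + 3)/(4 + B))) - 11)) = 15*(-8*((6 - 1*(-1)) - 11)/15) = 15*(-8*((6 + 1) - 11)/15) = 15*(-8*(7 - 11)/15) = 15*(-8/15*(-4)) = 15*(32/15) = 32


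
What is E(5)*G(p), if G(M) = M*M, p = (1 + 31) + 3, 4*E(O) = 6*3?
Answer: 11025/2 ≈ 5512.5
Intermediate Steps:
E(O) = 9/2 (E(O) = (6*3)/4 = (1/4)*18 = 9/2)
p = 35 (p = 32 + 3 = 35)
G(M) = M**2
E(5)*G(p) = (9/2)*35**2 = (9/2)*1225 = 11025/2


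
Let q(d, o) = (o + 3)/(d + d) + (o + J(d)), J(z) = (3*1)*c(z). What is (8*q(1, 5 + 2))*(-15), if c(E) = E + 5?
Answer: -3600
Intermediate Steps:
c(E) = 5 + E
J(z) = 15 + 3*z (J(z) = (3*1)*(5 + z) = 3*(5 + z) = 15 + 3*z)
q(d, o) = 15 + o + 3*d + (3 + o)/(2*d) (q(d, o) = (o + 3)/(d + d) + (o + (15 + 3*d)) = (3 + o)/((2*d)) + (15 + o + 3*d) = (3 + o)*(1/(2*d)) + (15 + o + 3*d) = (3 + o)/(2*d) + (15 + o + 3*d) = 15 + o + 3*d + (3 + o)/(2*d))
(8*q(1, 5 + 2))*(-15) = (8*((½)*(3 + (5 + 2) + 2*1*(15 + (5 + 2) + 3*1))/1))*(-15) = (8*((½)*1*(3 + 7 + 2*1*(15 + 7 + 3))))*(-15) = (8*((½)*1*(3 + 7 + 2*1*25)))*(-15) = (8*((½)*1*(3 + 7 + 50)))*(-15) = (8*((½)*1*60))*(-15) = (8*30)*(-15) = 240*(-15) = -3600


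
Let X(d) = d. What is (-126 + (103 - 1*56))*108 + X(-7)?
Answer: -8539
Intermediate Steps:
(-126 + (103 - 1*56))*108 + X(-7) = (-126 + (103 - 1*56))*108 - 7 = (-126 + (103 - 56))*108 - 7 = (-126 + 47)*108 - 7 = -79*108 - 7 = -8532 - 7 = -8539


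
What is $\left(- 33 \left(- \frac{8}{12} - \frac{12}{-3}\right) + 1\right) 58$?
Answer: $-6322$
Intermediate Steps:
$\left(- 33 \left(- \frac{8}{12} - \frac{12}{-3}\right) + 1\right) 58 = \left(- 33 \left(\left(-8\right) \frac{1}{12} - -4\right) + 1\right) 58 = \left(- 33 \left(- \frac{2}{3} + 4\right) + 1\right) 58 = \left(\left(-33\right) \frac{10}{3} + 1\right) 58 = \left(-110 + 1\right) 58 = \left(-109\right) 58 = -6322$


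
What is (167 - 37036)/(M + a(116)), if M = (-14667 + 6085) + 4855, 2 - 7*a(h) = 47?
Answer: 258083/26134 ≈ 9.8754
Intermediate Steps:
a(h) = -45/7 (a(h) = 2/7 - 1/7*47 = 2/7 - 47/7 = -45/7)
M = -3727 (M = -8582 + 4855 = -3727)
(167 - 37036)/(M + a(116)) = (167 - 37036)/(-3727 - 45/7) = -36869/(-26134/7) = -36869*(-7/26134) = 258083/26134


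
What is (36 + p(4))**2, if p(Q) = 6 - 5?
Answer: 1369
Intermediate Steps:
p(Q) = 1
(36 + p(4))**2 = (36 + 1)**2 = 37**2 = 1369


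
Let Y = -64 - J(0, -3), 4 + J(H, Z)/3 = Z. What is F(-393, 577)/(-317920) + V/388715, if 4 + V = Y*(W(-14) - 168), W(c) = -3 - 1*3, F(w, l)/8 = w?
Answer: 89988143/3089506820 ≈ 0.029127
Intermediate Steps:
F(w, l) = 8*w
J(H, Z) = -12 + 3*Z
W(c) = -6 (W(c) = -3 - 3 = -6)
Y = -43 (Y = -64 - (-12 + 3*(-3)) = -64 - (-12 - 9) = -64 - 1*(-21) = -64 + 21 = -43)
V = 7478 (V = -4 - 43*(-6 - 168) = -4 - 43*(-174) = -4 + 7482 = 7478)
F(-393, 577)/(-317920) + V/388715 = (8*(-393))/(-317920) + 7478/388715 = -3144*(-1/317920) + 7478*(1/388715) = 393/39740 + 7478/388715 = 89988143/3089506820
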